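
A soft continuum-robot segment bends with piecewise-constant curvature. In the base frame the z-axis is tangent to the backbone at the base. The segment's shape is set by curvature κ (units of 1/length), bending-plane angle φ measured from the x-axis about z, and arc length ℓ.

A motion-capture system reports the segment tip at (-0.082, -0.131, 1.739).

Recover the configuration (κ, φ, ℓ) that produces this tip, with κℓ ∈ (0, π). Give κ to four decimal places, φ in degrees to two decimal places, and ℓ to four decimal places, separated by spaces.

0.1014 237.96 1.7481

ρ = √(x²+y²) = √(-0.082² + -0.131²) = 0.15455
φ = atan2(y, x) mod 360° = atan2(-0.131, -0.082) = 237.9553°
|p|² = ρ² + z² = 0.15455² + 1.739² = 3.04801
κ = 2ρ / |p|² = 2×0.15455 / 3.04801 = 0.10141
θ = 2·atan2(ρ, z) = 2·atan2(0.15455, 1.739) = 0.17728 rad
ℓ = θ/κ = 0.17728/0.10141 = 1.74814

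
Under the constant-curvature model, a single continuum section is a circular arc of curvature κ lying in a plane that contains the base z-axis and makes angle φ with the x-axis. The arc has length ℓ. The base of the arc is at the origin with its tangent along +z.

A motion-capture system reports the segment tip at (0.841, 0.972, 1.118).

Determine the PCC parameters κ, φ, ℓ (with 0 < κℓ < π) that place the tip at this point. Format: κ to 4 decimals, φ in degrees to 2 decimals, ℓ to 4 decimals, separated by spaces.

ρ = √(x²+y²) = √(0.841² + 0.972²) = 1.28533
φ = atan2(y, x) mod 360° = atan2(0.972, 0.841) = 49.1328°
|p|² = ρ² + z² = 1.28533² + 1.118² = 2.90199
κ = 2ρ / |p|² = 2×1.28533 / 2.90199 = 0.88582
θ = 2·atan2(ρ, z) = 2·atan2(1.28533, 1.118) = 1.70982 rad
ℓ = θ/κ = 1.70982/0.88582 = 1.93020

0.8858 49.13 1.9302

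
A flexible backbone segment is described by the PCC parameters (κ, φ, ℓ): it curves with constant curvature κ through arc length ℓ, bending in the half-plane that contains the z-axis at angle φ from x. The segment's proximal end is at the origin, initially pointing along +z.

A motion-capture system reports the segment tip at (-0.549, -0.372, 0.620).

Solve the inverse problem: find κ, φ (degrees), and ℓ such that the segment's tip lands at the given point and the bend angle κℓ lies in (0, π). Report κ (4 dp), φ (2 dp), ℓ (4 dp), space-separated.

ρ = √(x²+y²) = √(-0.549² + -0.372²) = 0.66316
φ = atan2(y, x) mod 360° = atan2(-0.372, -0.549) = 214.1214°
|p|² = ρ² + z² = 0.66316² + 0.620² = 0.82419
κ = 2ρ / |p|² = 2×0.66316 / 0.82419 = 1.60926
θ = 2·atan2(ρ, z) = 2·atan2(0.66316, 0.620) = 1.63805 rad
ℓ = θ/κ = 1.63805/1.60926 = 1.01789

1.6093 214.12 1.0179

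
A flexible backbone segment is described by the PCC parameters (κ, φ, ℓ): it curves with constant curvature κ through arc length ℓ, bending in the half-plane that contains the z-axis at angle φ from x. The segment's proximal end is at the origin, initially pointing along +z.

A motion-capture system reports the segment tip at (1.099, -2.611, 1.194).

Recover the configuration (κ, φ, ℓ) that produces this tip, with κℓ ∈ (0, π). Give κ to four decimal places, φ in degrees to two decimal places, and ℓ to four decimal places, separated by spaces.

ρ = √(x²+y²) = √(1.099² + -2.611²) = 2.83286
φ = atan2(y, x) mod 360° = atan2(-2.611, 1.099) = 292.8268°
|p|² = ρ² + z² = 2.83286² + 1.194² = 9.45076
κ = 2ρ / |p|² = 2×2.83286 / 9.45076 = 0.59950
θ = 2·atan2(ρ, z) = 2·atan2(2.83286, 1.194) = 2.34382 rad
ℓ = θ/κ = 2.34382/0.59950 = 3.90962

0.5995 292.83 3.9096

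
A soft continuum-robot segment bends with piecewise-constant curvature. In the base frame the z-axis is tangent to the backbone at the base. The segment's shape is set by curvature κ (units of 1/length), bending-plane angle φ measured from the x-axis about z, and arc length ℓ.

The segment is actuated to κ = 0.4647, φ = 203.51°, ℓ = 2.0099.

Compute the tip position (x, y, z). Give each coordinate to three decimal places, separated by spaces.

θ = κ·ℓ = 0.4647 × 2.0099 = 0.93400 rad
ρ = (1 − cos θ)/κ = (1 − 0.59462)/0.4647 = 0.87234
z = sin θ / κ = 0.80401/0.4647 = 1.73016
x = ρ cos φ = 0.87234 × cos(203.51°) = -0.79993
y = ρ sin φ = 0.87234 × sin(203.51°) = -0.34799

-0.800 -0.348 1.730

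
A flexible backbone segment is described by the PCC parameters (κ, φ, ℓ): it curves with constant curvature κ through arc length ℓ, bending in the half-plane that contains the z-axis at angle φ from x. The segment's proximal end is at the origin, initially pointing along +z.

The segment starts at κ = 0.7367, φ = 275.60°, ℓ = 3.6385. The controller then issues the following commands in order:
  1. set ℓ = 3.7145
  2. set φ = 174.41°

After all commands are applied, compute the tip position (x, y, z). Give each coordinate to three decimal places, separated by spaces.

initial: κ=0.7367, φ=275.60°, ℓ=3.6385
cmd 1: set ℓ=3.7145 → (κ,φ,ℓ)=(0.7367,275.60°,3.7145) → tip=(0.2542,-2.5925,0.5350)
cmd 2: set φ=174.41° → (κ,φ,ℓ)=(0.7367,174.41°,3.7145) → tip=(-2.5925,0.2537,0.5350)

-2.593 0.254 0.535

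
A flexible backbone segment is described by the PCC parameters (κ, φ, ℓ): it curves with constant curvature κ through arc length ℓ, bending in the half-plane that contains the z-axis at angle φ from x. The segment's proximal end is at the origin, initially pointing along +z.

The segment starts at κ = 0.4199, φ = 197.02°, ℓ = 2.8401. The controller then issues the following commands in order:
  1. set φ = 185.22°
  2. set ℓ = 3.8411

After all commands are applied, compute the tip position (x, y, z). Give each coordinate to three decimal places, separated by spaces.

-2.471 -0.226 2.379

initial: κ=0.4199, φ=197.02°, ℓ=2.8401
cmd 1: set φ=185.22° → (κ,φ,ℓ)=(0.4199,185.22°,2.8401) → tip=(-1.4958,-0.1367,2.2132)
cmd 2: set ℓ=3.8411 → (κ,φ,ℓ)=(0.4199,185.22°,3.8411) → tip=(-2.4714,-0.2258,2.3794)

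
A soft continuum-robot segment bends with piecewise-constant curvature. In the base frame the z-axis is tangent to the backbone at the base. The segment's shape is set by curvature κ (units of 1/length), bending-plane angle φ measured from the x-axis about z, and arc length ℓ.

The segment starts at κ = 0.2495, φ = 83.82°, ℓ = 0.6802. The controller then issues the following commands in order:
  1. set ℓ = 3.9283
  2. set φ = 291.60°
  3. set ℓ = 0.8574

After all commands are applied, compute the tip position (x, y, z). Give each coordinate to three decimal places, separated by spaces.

0.034 -0.085 0.851

initial: κ=0.2495, φ=83.82°, ℓ=0.6802
cmd 1: set ℓ=3.9283 → (κ,φ,ℓ)=(0.2495,83.82°,3.9283) → tip=(0.1912,1.7655,3.3289)
cmd 2: set φ=291.60° → (κ,φ,ℓ)=(0.2495,291.60°,3.9283) → tip=(0.6537,-1.6511,3.3289)
cmd 3: set ℓ=0.8574 → (κ,φ,ℓ)=(0.2495,291.60°,0.8574) → tip=(0.0336,-0.0849,0.8509)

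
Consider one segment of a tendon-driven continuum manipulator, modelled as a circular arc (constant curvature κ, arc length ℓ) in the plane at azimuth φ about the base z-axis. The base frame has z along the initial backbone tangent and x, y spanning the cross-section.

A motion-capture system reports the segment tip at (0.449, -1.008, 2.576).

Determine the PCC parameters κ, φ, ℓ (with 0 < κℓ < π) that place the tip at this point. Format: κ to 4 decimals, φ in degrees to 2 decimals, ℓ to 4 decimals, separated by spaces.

ρ = √(x²+y²) = √(0.449² + -1.008²) = 1.10348
φ = atan2(y, x) mod 360° = atan2(-1.008, 0.449) = 294.0099°
|p|² = ρ² + z² = 1.10348² + 2.576² = 7.85344
κ = 2ρ / |p|² = 2×1.10348 / 7.85344 = 0.28102
θ = 2·atan2(ρ, z) = 2·atan2(1.10348, 2.576) = 0.80944 rad
ℓ = θ/κ = 0.80944/0.28102 = 2.88039

0.2810 294.01 2.8804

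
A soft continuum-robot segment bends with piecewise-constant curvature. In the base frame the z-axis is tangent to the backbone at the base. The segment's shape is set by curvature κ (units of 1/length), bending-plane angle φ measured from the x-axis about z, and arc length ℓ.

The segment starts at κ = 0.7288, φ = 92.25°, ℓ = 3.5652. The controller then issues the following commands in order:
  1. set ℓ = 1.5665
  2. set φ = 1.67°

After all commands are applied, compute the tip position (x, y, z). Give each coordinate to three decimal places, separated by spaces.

initial: κ=0.7288, φ=92.25°, ℓ=3.5652
cmd 1: set ℓ=1.5665 → (κ,φ,ℓ)=(0.7288,92.25°,1.5665) → tip=(-0.0315,0.8006,1.2477)
cmd 2: set φ=1.67° → (κ,φ,ℓ)=(0.7288,1.67°,1.5665) → tip=(0.8009,0.0233,1.2477)

0.801 0.023 1.248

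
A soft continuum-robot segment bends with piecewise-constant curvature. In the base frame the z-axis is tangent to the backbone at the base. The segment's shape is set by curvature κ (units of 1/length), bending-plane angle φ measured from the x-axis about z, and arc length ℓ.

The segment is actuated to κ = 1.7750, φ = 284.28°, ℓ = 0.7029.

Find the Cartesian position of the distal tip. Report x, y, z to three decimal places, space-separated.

0.095 -0.373 0.534

θ = κ·ℓ = 1.7750 × 0.7029 = 1.24765 rad
ρ = (1 − cos θ)/κ = (1 − 0.31755)/1.7750 = 0.38448
z = sin θ / κ = 0.94824/1.7750 = 0.53422
x = ρ cos φ = 0.38448 × cos(284.28°) = 0.09484
y = ρ sin φ = 0.38448 × sin(284.28°) = -0.37260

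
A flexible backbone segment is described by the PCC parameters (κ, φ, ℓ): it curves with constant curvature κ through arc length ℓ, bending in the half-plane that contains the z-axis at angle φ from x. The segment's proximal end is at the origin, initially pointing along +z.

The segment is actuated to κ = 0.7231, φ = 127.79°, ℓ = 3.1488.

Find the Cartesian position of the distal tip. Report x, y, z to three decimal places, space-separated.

-1.397 1.802 1.052

θ = κ·ℓ = 0.7231 × 3.1488 = 2.27690 rad
ρ = (1 − cos θ)/κ = (1 − -0.64887)/0.7231 = 2.28028
z = sin θ / κ = 0.76090/0.7231 = 1.05227
x = ρ cos φ = 2.28028 × cos(127.79°) = -1.39729
y = ρ sin φ = 2.28028 × sin(127.79°) = 1.80202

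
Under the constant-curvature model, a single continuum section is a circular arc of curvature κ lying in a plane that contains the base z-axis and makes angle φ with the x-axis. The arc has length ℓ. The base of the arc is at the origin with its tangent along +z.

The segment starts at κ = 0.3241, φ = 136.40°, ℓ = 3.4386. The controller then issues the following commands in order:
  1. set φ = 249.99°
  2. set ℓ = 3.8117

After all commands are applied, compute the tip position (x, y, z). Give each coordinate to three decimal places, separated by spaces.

initial: κ=0.3241, φ=136.40°, ℓ=3.4386
cmd 1: set φ=249.99° → (κ,φ,ℓ)=(0.3241,249.99°,3.4386) → tip=(-0.5905,-1.6216,2.7697)
cmd 2: set ℓ=3.8117 → (κ,φ,ℓ)=(0.3241,249.99°,3.8117) → tip=(-0.7083,-1.9449,2.9135)

-0.708 -1.945 2.914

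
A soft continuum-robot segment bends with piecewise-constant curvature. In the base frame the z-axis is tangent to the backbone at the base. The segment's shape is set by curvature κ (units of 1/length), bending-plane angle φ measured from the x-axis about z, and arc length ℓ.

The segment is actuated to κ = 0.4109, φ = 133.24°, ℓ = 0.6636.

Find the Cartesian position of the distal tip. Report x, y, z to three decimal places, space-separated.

θ = κ·ℓ = 0.4109 × 0.6636 = 0.27267 rad
ρ = (1 − cos θ)/κ = (1 − 0.96305)/0.4109 = 0.08991
z = sin θ / κ = 0.26931/0.4109 = 0.65541
x = ρ cos φ = 0.08991 × cos(133.24°) = -0.06160
y = ρ sin φ = 0.08991 × sin(133.24°) = 0.06550

-0.062 0.066 0.655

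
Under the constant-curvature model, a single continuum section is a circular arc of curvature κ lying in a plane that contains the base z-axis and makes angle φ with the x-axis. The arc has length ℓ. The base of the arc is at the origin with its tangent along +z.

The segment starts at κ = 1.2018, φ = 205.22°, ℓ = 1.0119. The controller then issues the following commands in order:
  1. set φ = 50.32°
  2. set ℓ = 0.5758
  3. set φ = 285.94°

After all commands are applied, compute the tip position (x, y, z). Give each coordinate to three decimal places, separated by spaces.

0.053 -0.184 0.531

initial: κ=1.2018, φ=205.22°, ℓ=1.0119
cmd 1: set φ=50.32° → (κ,φ,ℓ)=(1.2018,50.32°,1.0119) → tip=(0.3468,0.4180,0.7803)
cmd 2: set ℓ=0.5758 → (κ,φ,ℓ)=(1.2018,50.32°,0.5758) → tip=(0.1222,0.1473,0.5309)
cmd 3: set φ=285.94° → (κ,φ,ℓ)=(1.2018,285.94°,0.5758) → tip=(0.0526,-0.1840,0.5309)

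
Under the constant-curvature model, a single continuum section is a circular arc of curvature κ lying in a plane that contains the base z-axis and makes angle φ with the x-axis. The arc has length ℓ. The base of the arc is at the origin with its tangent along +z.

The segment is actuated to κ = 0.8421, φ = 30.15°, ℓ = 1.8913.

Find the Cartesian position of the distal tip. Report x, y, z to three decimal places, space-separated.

1.049 0.609 1.187

θ = κ·ℓ = 0.8421 × 1.8913 = 1.59266 rad
ρ = (1 − cos θ)/κ = (1 − -0.02187)/0.8421 = 1.21347
z = sin θ / κ = 0.99976/0.8421 = 1.18722
x = ρ cos φ = 1.21347 × cos(30.15°) = 1.04931
y = ρ sin φ = 1.21347 × sin(30.15°) = 0.60949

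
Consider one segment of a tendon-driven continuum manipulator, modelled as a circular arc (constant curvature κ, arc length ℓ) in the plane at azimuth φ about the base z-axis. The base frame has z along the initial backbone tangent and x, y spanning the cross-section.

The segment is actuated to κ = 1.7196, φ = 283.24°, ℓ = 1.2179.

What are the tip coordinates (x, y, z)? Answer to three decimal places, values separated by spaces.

θ = κ·ℓ = 1.7196 × 1.2179 = 2.09430 rad
ρ = (1 − cos θ)/κ = (1 − -0.49992)/1.7196 = 0.87225
z = sin θ / κ = 0.86607/1.7196 = 0.50365
x = ρ cos φ = 0.87225 × cos(283.24°) = 0.19977
y = ρ sin φ = 0.87225 × sin(283.24°) = -0.84906

0.200 -0.849 0.504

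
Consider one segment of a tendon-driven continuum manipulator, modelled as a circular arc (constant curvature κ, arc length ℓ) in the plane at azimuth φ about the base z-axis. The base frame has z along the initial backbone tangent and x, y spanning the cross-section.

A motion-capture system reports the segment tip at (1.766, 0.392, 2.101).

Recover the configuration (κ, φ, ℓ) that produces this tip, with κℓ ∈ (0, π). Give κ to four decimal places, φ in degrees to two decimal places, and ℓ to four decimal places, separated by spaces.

0.4707 12.52 3.0205

ρ = √(x²+y²) = √(1.766² + 0.392²) = 1.80898
φ = atan2(y, x) mod 360° = atan2(0.392, 1.766) = 12.5151°
|p|² = ρ² + z² = 1.80898² + 2.101² = 7.68662
κ = 2ρ / |p|² = 2×1.80898 / 7.68662 = 0.47068
θ = 2·atan2(ρ, z) = 2·atan2(1.80898, 2.101) = 1.42170 rad
ℓ = θ/κ = 1.42170/0.47068 = 3.02051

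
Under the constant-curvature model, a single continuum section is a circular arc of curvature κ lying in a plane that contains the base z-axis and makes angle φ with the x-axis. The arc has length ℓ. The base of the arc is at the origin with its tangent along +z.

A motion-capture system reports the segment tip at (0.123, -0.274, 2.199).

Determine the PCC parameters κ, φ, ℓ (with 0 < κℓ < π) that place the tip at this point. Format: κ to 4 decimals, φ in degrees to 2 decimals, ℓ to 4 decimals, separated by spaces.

ρ = √(x²+y²) = √(0.123² + -0.274²) = 0.30034
φ = atan2(y, x) mod 360° = atan2(-0.274, 0.123) = 294.1756°
|p|² = ρ² + z² = 0.30034² + 2.199² = 4.92581
κ = 2ρ / |p|² = 2×0.30034 / 4.92581 = 0.12195
θ = 2·atan2(ρ, z) = 2·atan2(0.30034, 2.199) = 0.27148 rad
ℓ = θ/κ = 0.27148/0.12195 = 2.22625

0.1219 294.18 2.2262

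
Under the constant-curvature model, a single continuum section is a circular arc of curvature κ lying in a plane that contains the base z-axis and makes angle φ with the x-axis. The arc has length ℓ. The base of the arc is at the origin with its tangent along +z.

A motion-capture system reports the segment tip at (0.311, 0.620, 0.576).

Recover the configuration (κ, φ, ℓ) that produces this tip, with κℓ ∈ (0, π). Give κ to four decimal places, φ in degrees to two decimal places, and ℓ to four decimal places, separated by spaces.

1.7066 63.36 1.0287

ρ = √(x²+y²) = √(0.311² + 0.620²) = 0.69363
φ = atan2(y, x) mod 360° = atan2(0.620, 0.311) = 63.3611°
|p|² = ρ² + z² = 0.69363² + 0.576² = 0.81290
κ = 2ρ / |p|² = 2×0.69363 / 0.81290 = 1.70656
θ = 2·atan2(ρ, z) = 2·atan2(0.69363, 0.576) = 1.75557 rad
ℓ = θ/κ = 1.75557/1.70656 = 1.02872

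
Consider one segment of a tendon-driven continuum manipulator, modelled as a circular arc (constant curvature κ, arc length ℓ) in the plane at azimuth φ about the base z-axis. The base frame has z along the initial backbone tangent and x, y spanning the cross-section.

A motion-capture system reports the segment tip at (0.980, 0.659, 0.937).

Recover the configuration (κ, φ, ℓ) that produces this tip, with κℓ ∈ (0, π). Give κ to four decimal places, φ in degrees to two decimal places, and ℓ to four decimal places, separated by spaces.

1.0393 33.92 1.7321

ρ = √(x²+y²) = √(0.980² + 0.659²) = 1.18097
φ = atan2(y, x) mod 360° = atan2(0.659, 0.980) = 33.9188°
|p|² = ρ² + z² = 1.18097² + 0.937² = 2.27265
κ = 2ρ / |p|² = 2×1.18097 / 2.27265 = 1.03929
θ = 2·atan2(ρ, z) = 2·atan2(1.18097, 0.937) = 1.80016 rad
ℓ = θ/κ = 1.80016/1.03929 = 1.73212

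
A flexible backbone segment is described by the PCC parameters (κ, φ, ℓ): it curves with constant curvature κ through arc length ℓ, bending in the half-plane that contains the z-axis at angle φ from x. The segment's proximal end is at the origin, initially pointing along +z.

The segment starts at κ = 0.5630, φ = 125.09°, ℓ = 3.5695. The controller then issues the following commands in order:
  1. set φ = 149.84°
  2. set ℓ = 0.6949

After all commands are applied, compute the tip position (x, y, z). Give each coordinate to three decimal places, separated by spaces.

initial: κ=0.5630, φ=125.09°, ℓ=3.5695
cmd 1: set φ=149.84° → (κ,φ,ℓ)=(0.5630,149.84°,3.5695) → tip=(-2.1883,1.2716,1.6079)
cmd 2: set ℓ=0.6949 → (κ,φ,ℓ)=(0.5630,149.84°,0.6949) → tip=(-0.1160,0.0674,0.6773)

-0.116 0.067 0.677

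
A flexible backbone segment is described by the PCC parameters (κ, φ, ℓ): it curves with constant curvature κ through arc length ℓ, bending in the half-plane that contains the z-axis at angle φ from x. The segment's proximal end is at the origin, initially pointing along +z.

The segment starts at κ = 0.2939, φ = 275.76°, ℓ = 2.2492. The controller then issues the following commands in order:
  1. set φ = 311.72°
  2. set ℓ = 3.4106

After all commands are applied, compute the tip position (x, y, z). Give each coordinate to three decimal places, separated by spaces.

1.045 -1.173 2.867

initial: κ=0.2939, φ=275.76°, ℓ=2.2492
cmd 1: set φ=311.72° → (κ,φ,ℓ)=(0.2939,311.72°,2.2492) → tip=(0.4770,-0.5350,2.0889)
cmd 2: set ℓ=3.4106 → (κ,φ,ℓ)=(0.2939,311.72°,3.4106) → tip=(1.0454,-1.1726,2.8675)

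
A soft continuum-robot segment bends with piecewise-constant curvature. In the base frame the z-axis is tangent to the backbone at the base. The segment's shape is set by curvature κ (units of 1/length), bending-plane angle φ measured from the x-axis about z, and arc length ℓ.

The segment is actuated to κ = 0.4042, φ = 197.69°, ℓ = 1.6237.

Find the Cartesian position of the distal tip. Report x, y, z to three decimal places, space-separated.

-0.490 -0.156 1.510

θ = κ·ℓ = 0.4042 × 1.6237 = 0.65630 rad
ρ = (1 − cos θ)/κ = (1 − 0.79226)/0.4042 = 0.51396
z = sin θ / κ = 0.61019/0.4042 = 1.50962
x = ρ cos φ = 0.51396 × cos(197.69°) = -0.48966
y = ρ sin φ = 0.51396 × sin(197.69°) = -0.15618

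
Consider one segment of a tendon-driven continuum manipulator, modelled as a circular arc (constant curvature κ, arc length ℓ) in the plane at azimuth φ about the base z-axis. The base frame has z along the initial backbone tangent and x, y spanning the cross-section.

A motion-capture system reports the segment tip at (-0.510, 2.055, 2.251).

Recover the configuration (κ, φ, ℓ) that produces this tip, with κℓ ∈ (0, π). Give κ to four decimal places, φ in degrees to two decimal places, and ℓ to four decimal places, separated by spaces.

ρ = √(x²+y²) = √(-0.510² + 2.055²) = 2.11734
φ = atan2(y, x) mod 360° = atan2(2.055, -0.510) = 103.9378°
|p|² = ρ² + z² = 2.11734² + 2.251² = 9.55013
κ = 2ρ / |p|² = 2×2.11734 / 9.55013 = 0.44342
θ = 2·atan2(ρ, z) = 2·atan2(2.11734, 2.251) = 1.50962 rad
ℓ = θ/κ = 1.50962/0.44342 = 3.40452

0.4434 103.94 3.4045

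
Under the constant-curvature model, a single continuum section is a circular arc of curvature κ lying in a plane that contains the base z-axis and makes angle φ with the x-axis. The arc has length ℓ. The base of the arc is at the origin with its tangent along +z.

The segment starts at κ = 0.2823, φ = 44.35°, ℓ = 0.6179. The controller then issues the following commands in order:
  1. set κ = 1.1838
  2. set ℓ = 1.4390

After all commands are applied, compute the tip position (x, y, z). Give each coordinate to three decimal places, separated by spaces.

0.684 0.669 0.837

initial: κ=0.2823, φ=44.35°, ℓ=0.6179
cmd 1: set κ=1.1838 → (κ,φ,ℓ)=(1.1838,44.35°,0.6179) → tip=(0.1545,0.1511,0.5643)
cmd 2: set ℓ=1.4390 → (κ,φ,ℓ)=(1.1838,44.35°,1.4390) → tip=(0.6840,0.6686,0.8373)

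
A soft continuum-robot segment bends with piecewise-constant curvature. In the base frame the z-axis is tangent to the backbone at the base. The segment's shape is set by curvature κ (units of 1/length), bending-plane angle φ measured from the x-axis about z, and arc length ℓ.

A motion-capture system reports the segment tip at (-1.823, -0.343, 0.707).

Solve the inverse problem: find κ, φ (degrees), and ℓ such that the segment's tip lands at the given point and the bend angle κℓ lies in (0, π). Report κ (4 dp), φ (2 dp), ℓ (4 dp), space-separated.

ρ = √(x²+y²) = √(-1.823² + -0.343²) = 1.85499
φ = atan2(y, x) mod 360° = atan2(-0.343, -1.823) = 190.6557°
|p|² = ρ² + z² = 1.85499² + 0.707² = 3.94083
κ = 2ρ / |p|² = 2×1.85499 / 3.94083 = 0.94142
θ = 2·atan2(ρ, z) = 2·atan2(1.85499, 0.707) = 2.41332 rad
ℓ = θ/κ = 2.41332/0.94142 = 2.56348

0.9414 190.66 2.5635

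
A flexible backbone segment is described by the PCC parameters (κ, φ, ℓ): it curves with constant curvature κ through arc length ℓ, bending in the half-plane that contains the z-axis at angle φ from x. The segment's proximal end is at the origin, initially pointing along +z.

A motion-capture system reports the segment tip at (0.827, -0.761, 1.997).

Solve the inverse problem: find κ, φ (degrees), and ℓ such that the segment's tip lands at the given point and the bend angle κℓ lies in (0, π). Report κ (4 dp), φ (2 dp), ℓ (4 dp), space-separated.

ρ = √(x²+y²) = √(0.827² + -0.761²) = 1.12385
φ = atan2(y, x) mod 360° = atan2(-0.761, 0.827) = 317.3799°
|p|² = ρ² + z² = 1.12385² + 1.997² = 5.25106
κ = 2ρ / |p|² = 2×1.12385 / 5.25106 = 0.42805
θ = 2·atan2(ρ, z) = 2·atan2(1.12385, 1.997) = 1.02519 rad
ℓ = θ/κ = 1.02519/0.42805 = 2.39503

0.4280 317.38 2.3950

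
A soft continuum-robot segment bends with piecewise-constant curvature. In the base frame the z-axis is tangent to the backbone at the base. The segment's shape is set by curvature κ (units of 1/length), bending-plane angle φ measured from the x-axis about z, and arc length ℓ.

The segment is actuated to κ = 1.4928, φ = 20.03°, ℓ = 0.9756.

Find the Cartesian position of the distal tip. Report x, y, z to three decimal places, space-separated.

0.558 0.203 0.666

θ = κ·ℓ = 1.4928 × 0.9756 = 1.45638 rad
ρ = (1 − cos θ)/κ = (1 − 0.11417)/1.4928 = 0.59340
z = sin θ / κ = 0.99346/1.4928 = 0.66550
x = ρ cos φ = 0.59340 × cos(20.03°) = 0.55751
y = ρ sin φ = 0.59340 × sin(20.03°) = 0.20325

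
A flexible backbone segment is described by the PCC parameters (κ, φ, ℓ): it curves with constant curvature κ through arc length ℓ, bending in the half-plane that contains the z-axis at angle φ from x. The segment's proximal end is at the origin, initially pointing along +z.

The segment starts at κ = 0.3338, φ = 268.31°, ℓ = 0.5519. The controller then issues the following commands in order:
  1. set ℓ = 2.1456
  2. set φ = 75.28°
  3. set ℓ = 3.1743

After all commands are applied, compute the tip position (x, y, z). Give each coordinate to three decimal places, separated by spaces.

initial: κ=0.3338, φ=268.31°, ℓ=0.5519
cmd 1: set ℓ=2.1456 → (κ,φ,ℓ)=(0.3338,268.31°,2.1456) → tip=(-0.0217,-0.7357,1.9668)
cmd 2: set φ=75.28° → (κ,φ,ℓ)=(0.3338,75.28°,2.1456) → tip=(0.1870,0.7119,1.9668)
cmd 3: set ℓ=3.1743 → (κ,φ,ℓ)=(0.3338,75.28°,3.1743) → tip=(0.3888,1.4799,2.6128)

0.389 1.480 2.613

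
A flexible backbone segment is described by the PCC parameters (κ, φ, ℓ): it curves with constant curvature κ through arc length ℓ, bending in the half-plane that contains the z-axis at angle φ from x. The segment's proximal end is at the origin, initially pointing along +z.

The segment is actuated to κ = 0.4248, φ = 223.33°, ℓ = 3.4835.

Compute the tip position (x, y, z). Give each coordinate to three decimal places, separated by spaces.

θ = κ·ℓ = 0.4248 × 3.4835 = 1.47979 rad
ρ = (1 − cos θ)/κ = (1 − 0.09088)/0.4248 = 2.14011
z = sin θ / κ = 0.99586/0.4248 = 2.34431
x = ρ cos φ = 2.14011 × cos(223.33°) = -1.55675
y = ρ sin φ = 2.14011 × sin(223.33°) = -1.46854

-1.557 -1.469 2.344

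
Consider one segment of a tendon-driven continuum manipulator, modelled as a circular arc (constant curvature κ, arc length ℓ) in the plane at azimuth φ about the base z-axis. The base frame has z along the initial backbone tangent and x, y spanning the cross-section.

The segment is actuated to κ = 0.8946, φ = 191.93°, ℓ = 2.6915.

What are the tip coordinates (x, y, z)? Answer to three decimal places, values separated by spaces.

θ = κ·ℓ = 0.8946 × 2.6915 = 2.40782 rad
ρ = (1 − cos θ)/κ = (1 − -0.74265)/0.8946 = 1.94797
z = sin θ / κ = 0.66968/0.8946 = 0.74858
x = ρ cos φ = 1.94797 × cos(191.93°) = -1.90589
y = ρ sin φ = 1.94797 × sin(191.93°) = -0.40268

-1.906 -0.403 0.749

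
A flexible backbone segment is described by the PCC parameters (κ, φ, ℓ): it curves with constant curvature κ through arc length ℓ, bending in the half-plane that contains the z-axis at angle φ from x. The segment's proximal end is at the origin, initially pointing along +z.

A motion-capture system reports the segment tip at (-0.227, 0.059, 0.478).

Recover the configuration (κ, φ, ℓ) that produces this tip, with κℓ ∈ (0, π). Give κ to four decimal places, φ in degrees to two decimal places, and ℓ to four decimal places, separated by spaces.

ρ = √(x²+y²) = √(-0.227² + 0.059²) = 0.23454
φ = atan2(y, x) mod 360° = atan2(0.059, -0.227) = 165.4305°
|p|² = ρ² + z² = 0.23454² + 0.478² = 0.28349
κ = 2ρ / |p|² = 2×0.23454 / 0.28349 = 1.65465
θ = 2·atan2(ρ, z) = 2·atan2(0.23454, 0.478) = 0.91232 rad
ℓ = θ/κ = 0.91232/1.65465 = 0.55137

1.6547 165.43 0.5514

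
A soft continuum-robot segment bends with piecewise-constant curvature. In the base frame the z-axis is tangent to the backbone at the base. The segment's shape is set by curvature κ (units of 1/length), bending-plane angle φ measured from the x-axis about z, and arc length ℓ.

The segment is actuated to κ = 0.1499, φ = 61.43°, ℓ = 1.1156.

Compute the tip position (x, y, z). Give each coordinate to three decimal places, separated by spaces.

θ = κ·ℓ = 0.1499 × 1.1156 = 0.16723 rad
ρ = (1 − cos θ)/κ = (1 − 0.98605)/0.1499 = 0.09306
z = sin θ / κ = 0.16645/0.1499 = 1.11041
x = ρ cos φ = 0.09306 × cos(61.43°) = 0.04451
y = ρ sin φ = 0.09306 × sin(61.43°) = 0.08173

0.045 0.082 1.110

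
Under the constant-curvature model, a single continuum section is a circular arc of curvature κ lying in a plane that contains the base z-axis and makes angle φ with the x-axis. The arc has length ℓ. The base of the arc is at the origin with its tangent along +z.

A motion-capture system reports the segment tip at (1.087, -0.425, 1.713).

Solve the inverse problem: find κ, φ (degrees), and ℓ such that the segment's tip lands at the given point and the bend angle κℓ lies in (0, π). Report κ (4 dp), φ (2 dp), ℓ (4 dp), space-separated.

0.5433 338.65 2.2018

ρ = √(x²+y²) = √(1.087² + -0.425²) = 1.16713
φ = atan2(y, x) mod 360° = atan2(-0.425, 1.087) = 338.6453°
|p|² = ρ² + z² = 1.16713² + 1.713² = 4.29656
κ = 2ρ / |p|² = 2×1.16713 / 4.29656 = 0.54329
θ = 2·atan2(ρ, z) = 2·atan2(1.16713, 1.713) = 1.19618 rad
ℓ = θ/κ = 1.19618/0.54329 = 2.20175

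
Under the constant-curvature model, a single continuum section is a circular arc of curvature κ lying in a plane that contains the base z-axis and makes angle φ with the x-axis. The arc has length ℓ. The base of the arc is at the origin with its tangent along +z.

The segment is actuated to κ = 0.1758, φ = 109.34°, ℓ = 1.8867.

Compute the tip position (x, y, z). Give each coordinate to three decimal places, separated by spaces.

-0.103 0.293 1.852

θ = κ·ℓ = 0.1758 × 1.8867 = 0.33168 rad
ρ = (1 − cos θ)/κ = (1 − 0.94550)/0.1758 = 0.31003
z = sin θ / κ = 0.32563/0.1758 = 1.85230
x = ρ cos φ = 0.31003 × cos(109.34°) = -0.10267
y = ρ sin φ = 0.31003 × sin(109.34°) = 0.29254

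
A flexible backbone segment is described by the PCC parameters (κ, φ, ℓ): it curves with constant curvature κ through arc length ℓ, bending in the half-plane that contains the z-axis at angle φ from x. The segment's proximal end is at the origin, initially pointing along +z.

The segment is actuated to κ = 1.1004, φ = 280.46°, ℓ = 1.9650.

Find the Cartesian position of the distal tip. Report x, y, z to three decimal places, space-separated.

θ = κ·ℓ = 1.1004 × 1.9650 = 2.16229 rad
ρ = (1 − cos θ)/κ = (1 − -0.55760)/1.1004 = 1.41548
z = sin θ / κ = 0.83011/1.1004 = 0.75437
x = ρ cos φ = 1.41548 × cos(280.46°) = 0.25698
y = ρ sin φ = 1.41548 × sin(280.46°) = -1.39196

0.257 -1.392 0.754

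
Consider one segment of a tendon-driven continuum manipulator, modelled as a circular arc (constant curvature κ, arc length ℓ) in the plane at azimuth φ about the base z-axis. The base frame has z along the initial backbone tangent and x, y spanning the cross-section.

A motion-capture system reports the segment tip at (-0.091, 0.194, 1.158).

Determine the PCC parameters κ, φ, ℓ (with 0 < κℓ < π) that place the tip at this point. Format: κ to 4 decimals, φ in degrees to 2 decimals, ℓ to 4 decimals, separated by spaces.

0.3090 115.13 1.1843

ρ = √(x²+y²) = √(-0.091² + 0.194²) = 0.21428
φ = atan2(y, x) mod 360° = atan2(0.194, -0.091) = 115.1300°
|p|² = ρ² + z² = 0.21428² + 1.158² = 1.38688
κ = 2ρ / |p|² = 2×0.21428 / 1.38688 = 0.30901
θ = 2·atan2(ρ, z) = 2·atan2(0.21428, 1.158) = 0.36595 rad
ℓ = θ/κ = 0.36595/0.30901 = 1.18426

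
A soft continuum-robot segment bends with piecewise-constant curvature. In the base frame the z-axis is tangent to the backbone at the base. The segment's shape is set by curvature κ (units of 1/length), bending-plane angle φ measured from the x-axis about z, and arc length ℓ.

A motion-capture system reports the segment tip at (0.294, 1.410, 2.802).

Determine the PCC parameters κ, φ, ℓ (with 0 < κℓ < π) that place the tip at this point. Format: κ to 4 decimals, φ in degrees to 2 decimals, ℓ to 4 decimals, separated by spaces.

ρ = √(x²+y²) = √(0.294² + 1.410²) = 1.44032
φ = atan2(y, x) mod 360° = atan2(1.410, 0.294) = 78.2220°
|p|² = ρ² + z² = 1.44032² + 2.802² = 9.92574
κ = 2ρ / |p|² = 2×1.44032 / 9.92574 = 0.29022
θ = 2·atan2(ρ, z) = 2·atan2(1.44032, 2.802) = 0.94962 rad
ℓ = θ/κ = 0.94962/0.29022 = 3.27208

0.2902 78.22 3.2721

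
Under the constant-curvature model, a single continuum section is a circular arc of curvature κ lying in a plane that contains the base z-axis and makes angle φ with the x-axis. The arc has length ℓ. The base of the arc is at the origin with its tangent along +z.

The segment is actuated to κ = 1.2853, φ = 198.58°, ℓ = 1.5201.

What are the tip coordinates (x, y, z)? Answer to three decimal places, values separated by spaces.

θ = κ·ℓ = 1.2853 × 1.5201 = 1.95378 rad
ρ = (1 − cos θ)/κ = (1 − -0.37369)/1.2853 = 1.06877
z = sin θ / κ = 0.92755/1.2853 = 0.72166
x = ρ cos φ = 1.06877 × cos(198.58°) = -1.01307
y = ρ sin φ = 1.06877 × sin(198.58°) = -0.34054

-1.013 -0.341 0.722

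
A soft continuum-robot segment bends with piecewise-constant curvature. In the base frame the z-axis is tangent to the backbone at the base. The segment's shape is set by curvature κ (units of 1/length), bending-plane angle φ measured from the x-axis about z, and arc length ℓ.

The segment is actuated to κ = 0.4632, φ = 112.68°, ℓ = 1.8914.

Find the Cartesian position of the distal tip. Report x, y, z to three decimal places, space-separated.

-0.300 0.717 1.659

θ = κ·ℓ = 0.4632 × 1.8914 = 0.87610 rad
ρ = (1 − cos θ)/κ = (1 − 0.64015)/0.4632 = 0.77687
z = sin θ / κ = 0.76825/0.4632 = 1.65856
x = ρ cos φ = 0.77687 × cos(112.68°) = -0.29955
y = ρ sin φ = 0.77687 × sin(112.68°) = 0.71679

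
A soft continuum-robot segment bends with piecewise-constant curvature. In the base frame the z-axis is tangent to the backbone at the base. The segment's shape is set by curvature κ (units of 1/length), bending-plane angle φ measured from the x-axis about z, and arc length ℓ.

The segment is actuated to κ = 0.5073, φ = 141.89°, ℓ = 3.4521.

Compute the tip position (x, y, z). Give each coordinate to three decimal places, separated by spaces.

θ = κ·ℓ = 0.5073 × 3.4521 = 1.75125 rad
ρ = (1 − cos θ)/κ = (1 − -0.17948)/0.5073 = 2.32501
z = sin θ / κ = 0.98376/0.5073 = 1.93921
x = ρ cos φ = 2.32501 × cos(141.89°) = -1.82938
y = ρ sin φ = 2.32501 × sin(141.89°) = 1.43493

-1.829 1.435 1.939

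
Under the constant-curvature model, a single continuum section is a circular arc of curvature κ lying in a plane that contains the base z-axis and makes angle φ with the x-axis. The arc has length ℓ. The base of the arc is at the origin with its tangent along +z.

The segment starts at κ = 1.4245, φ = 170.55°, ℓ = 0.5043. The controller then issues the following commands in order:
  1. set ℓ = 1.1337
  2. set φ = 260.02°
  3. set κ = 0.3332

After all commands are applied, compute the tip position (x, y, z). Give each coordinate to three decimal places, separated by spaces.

initial: κ=1.4245, φ=170.55°, ℓ=0.5043
cmd 1: set ℓ=1.1337 → (κ,φ,ℓ)=(1.4245,170.55°,1.1337) → tip=(-0.7230,0.1203,0.7013)
cmd 2: set φ=260.02° → (κ,φ,ℓ)=(1.4245,260.02°,1.1337) → tip=(-0.1270,-0.7219,0.7013)
cmd 3: set κ=0.3332 → (κ,φ,ℓ)=(0.3332,260.02°,1.1337) → tip=(-0.0367,-0.2084,1.1069)

-0.037 -0.208 1.107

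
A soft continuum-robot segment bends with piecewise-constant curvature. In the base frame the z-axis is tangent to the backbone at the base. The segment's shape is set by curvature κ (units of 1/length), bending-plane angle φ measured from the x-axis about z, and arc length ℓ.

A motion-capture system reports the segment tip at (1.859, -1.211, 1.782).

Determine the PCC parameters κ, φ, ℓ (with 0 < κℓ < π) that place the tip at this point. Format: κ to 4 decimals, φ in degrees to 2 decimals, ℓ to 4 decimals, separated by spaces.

ρ = √(x²+y²) = √(1.859² + -1.211²) = 2.21865
φ = atan2(y, x) mod 360° = atan2(-1.211, 1.859) = 326.9188°
|p|² = ρ² + z² = 2.21865² + 1.782² = 8.09793
κ = 2ρ / |p|² = 2×2.21865 / 8.09793 = 0.54795
θ = 2·atan2(ρ, z) = 2·atan2(2.21865, 1.782) = 1.78822 rad
ℓ = θ/κ = 1.78822/0.54795 = 3.26345

0.5480 326.92 3.2635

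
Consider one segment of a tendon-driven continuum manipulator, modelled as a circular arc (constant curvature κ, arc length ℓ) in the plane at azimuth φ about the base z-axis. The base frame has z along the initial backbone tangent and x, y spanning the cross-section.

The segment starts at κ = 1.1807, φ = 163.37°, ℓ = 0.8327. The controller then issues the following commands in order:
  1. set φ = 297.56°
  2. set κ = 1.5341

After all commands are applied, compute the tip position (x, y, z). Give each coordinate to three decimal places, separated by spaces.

initial: κ=1.1807, φ=163.37°, ℓ=0.8327
cmd 1: set φ=297.56° → (κ,φ,ℓ)=(1.1807,297.56°,0.8327) → tip=(0.1746,-0.3346,0.7049)
cmd 2: set κ=1.5341 → (κ,φ,ℓ)=(1.5341,297.56°,0.8327) → tip=(0.2144,-0.4108,0.6240)

0.214 -0.411 0.624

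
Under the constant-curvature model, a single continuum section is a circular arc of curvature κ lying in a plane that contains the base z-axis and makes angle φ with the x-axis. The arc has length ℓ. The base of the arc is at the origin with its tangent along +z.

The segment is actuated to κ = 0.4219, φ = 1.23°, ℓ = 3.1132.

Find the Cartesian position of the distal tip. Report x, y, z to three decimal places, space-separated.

θ = κ·ℓ = 0.4219 × 3.1132 = 1.31346 rad
ρ = (1 − cos θ)/κ = (1 − 0.25451)/0.4219 = 1.76699
z = sin θ / κ = 0.96707/0.4219 = 2.29218
x = ρ cos φ = 1.76699 × cos(1.23°) = 1.76658
y = ρ sin φ = 1.76699 × sin(1.23°) = 0.03793

1.767 0.038 2.292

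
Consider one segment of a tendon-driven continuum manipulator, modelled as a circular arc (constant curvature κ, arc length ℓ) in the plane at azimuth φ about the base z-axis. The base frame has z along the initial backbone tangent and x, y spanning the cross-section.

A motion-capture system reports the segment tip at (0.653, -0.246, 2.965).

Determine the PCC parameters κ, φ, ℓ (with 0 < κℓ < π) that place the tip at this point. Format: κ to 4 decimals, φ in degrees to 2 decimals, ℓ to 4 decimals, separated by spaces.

0.1504 339.36 3.0733

ρ = √(x²+y²) = √(0.653² + -0.246²) = 0.69780
φ = atan2(y, x) mod 360° = atan2(-0.246, 0.653) = 339.3575°
|p|² = ρ² + z² = 0.69780² + 2.965² = 9.27815
κ = 2ρ / |p|² = 2×0.69780 / 9.27815 = 0.15042
θ = 2·atan2(ρ, z) = 2·atan2(0.69780, 2.965) = 0.46228 rad
ℓ = θ/κ = 0.46228/0.15042 = 3.07330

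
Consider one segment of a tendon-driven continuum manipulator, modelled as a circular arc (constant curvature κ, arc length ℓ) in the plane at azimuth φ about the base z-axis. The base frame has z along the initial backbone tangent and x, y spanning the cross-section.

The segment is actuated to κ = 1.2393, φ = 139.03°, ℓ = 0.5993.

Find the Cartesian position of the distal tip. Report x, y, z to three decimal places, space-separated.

θ = κ·ℓ = 1.2393 × 0.5993 = 0.74271 rad
ρ = (1 − cos θ)/κ = (1 − 0.73664)/1.2393 = 0.21251
z = sin θ / κ = 0.67629/1.2393 = 0.54570
x = ρ cos φ = 0.21251 × cos(139.03°) = -0.16046
y = ρ sin φ = 0.21251 × sin(139.03°) = 0.13933

-0.160 0.139 0.546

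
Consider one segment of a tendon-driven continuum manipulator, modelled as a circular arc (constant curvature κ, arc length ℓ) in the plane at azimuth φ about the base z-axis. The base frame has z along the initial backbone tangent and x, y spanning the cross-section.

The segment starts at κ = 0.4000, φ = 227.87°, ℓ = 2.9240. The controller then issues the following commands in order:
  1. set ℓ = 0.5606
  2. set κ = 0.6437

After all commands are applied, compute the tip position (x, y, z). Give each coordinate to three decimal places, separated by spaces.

initial: κ=0.4000, φ=227.87°, ℓ=2.9240
cmd 1: set ℓ=0.5606 → (κ,φ,ℓ)=(0.4000,227.87°,0.5606) → tip=(-0.0420,-0.0464,0.5559)
cmd 2: set κ=0.6437 → (κ,φ,ℓ)=(0.6437,227.87°,0.5606) → tip=(-0.0671,-0.0742,0.5485)

-0.067 -0.074 0.549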